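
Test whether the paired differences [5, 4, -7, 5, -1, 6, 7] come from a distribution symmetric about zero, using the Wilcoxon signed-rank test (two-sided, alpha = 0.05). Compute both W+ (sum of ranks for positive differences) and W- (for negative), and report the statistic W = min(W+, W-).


Step 1: Drop any zero differences (none here) and take |d_i|.
|d| = [5, 4, 7, 5, 1, 6, 7]
Step 2: Midrank |d_i| (ties get averaged ranks).
ranks: |5|->3.5, |4|->2, |7|->6.5, |5|->3.5, |1|->1, |6|->5, |7|->6.5
Step 3: Attach original signs; sum ranks with positive sign and with negative sign.
W+ = 3.5 + 2 + 3.5 + 5 + 6.5 = 20.5
W- = 6.5 + 1 = 7.5
(Check: W+ + W- = 28 should equal n(n+1)/2 = 28.)
Step 4: Test statistic W = min(W+, W-) = 7.5.
Step 5: Ties in |d|, so use the tie-corrected normal approximation.
        E[W] = n(n+1)/4 = 7*8/4 = 14.
        Tie groups: |d|=5 (t=2), |d|=7 (t=2); sum(t^3 - t) = 12.
        Var[W] = n(n+1)(2n+1)/24 - sum(t^3-t)/48 = 840/24 - 12/48 = 34.75.
        z = (W - E[W]) / sqrt(Var[W]) = (7.5 - 14) / 5.8949 = -1.1026.
        Two-sided p = 2*Phi(z) = 0.270181.
Step 6: alpha = 0.05. fail to reject H0.

W+ = 20.5, W- = 7.5, W = min = 7.5, p = 0.270181, fail to reject H0.


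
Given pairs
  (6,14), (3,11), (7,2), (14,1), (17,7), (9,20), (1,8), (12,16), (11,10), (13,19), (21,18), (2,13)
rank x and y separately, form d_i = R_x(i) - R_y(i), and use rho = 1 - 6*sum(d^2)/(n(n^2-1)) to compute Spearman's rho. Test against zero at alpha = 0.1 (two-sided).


Step 1: Rank x and y separately (midranks; no ties here).
rank(x): 6->4, 3->3, 7->5, 14->10, 17->11, 9->6, 1->1, 12->8, 11->7, 13->9, 21->12, 2->2
rank(y): 14->8, 11->6, 2->2, 1->1, 7->3, 20->12, 8->4, 16->9, 10->5, 19->11, 18->10, 13->7
Step 2: d_i = R_x(i) - R_y(i); compute d_i^2.
  (4-8)^2=16, (3-6)^2=9, (5-2)^2=9, (10-1)^2=81, (11-3)^2=64, (6-12)^2=36, (1-4)^2=9, (8-9)^2=1, (7-5)^2=4, (9-11)^2=4, (12-10)^2=4, (2-7)^2=25
sum(d^2) = 262.
Step 3: rho = 1 - 6*262 / (12*(12^2 - 1)) = 1 - 1572/1716 = 0.083916.
Step 4: Under H0, t = rho * sqrt((n-2)/(1-rho^2)) = 0.2663 ~ t(10).
Step 5: Two-sided p-value from the t-distribution with 10 df = 0.795415.
Step 6: alpha = 0.1. fail to reject H0.

rho = 0.0839, p = 0.795415, fail to reject H0 at alpha = 0.1.


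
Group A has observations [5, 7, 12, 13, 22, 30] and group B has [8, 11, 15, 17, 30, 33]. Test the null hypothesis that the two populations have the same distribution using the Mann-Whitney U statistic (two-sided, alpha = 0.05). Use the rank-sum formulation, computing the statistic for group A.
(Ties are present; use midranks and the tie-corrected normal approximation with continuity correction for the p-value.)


Step 1: Combine and sort all 12 observations; assign midranks.
sorted (value, group): (5,X), (7,X), (8,Y), (11,Y), (12,X), (13,X), (15,Y), (17,Y), (22,X), (30,X), (30,Y), (33,Y)
ranks: 5->1, 7->2, 8->3, 11->4, 12->5, 13->6, 15->7, 17->8, 22->9, 30->10.5, 30->10.5, 33->12
Step 2: Rank sum for X: R1 = 1 + 2 + 5 + 6 + 9 + 10.5 = 33.5.
Step 3: U_X = R1 - n1(n1+1)/2 = 33.5 - 6*7/2 = 33.5 - 21 = 12.5.
       U_Y = n1*n2 - U_X = 36 - 12.5 = 23.5.
Step 4: Ties are present, so use the tie-corrected normal approximation (with continuity correction) for the p-value.
Step 5: p-value = 0.422527; compare to alpha = 0.05. fail to reject H0.

U_X = 12.5, p = 0.422527, fail to reject H0 at alpha = 0.05.


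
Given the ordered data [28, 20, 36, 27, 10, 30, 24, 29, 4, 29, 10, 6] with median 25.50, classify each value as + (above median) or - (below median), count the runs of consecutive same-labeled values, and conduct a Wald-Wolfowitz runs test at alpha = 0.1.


Step 1: Compute median = 25.50; label A = above, B = below.
Labels in order: ABAABABABABB  (n_A = 6, n_B = 6)
Step 2: Count runs R = 10.
Step 3: Under H0 (random ordering), E[R] = 2*n_A*n_B/(n_A+n_B) + 1 = 2*6*6/12 + 1 = 7.0000.
        Var[R] = 2*n_A*n_B*(2*n_A*n_B - n_A - n_B) / ((n_A+n_B)^2 * (n_A+n_B-1)) = 4320/1584 = 2.7273.
        SD[R] = 1.6514.
Step 4: Continuity-corrected z = (R - 0.5 - E[R]) / SD[R] = (10 - 0.5 - 7.0000) / 1.6514 = 1.5138.
Step 5: Two-sided p-value via normal approximation = 2*(1 - Phi(|z|)) = 0.130070.
Step 6: alpha = 0.1. fail to reject H0.

R = 10, z = 1.5138, p = 0.130070, fail to reject H0.


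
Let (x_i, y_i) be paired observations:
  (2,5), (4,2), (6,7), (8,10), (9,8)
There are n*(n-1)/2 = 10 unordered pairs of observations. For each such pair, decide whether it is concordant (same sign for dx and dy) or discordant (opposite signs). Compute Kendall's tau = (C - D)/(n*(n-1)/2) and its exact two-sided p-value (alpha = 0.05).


Step 1: Enumerate the 10 unordered pairs (i,j) with i<j and classify each by sign(x_j-x_i) * sign(y_j-y_i).
  (1,2):dx=+2,dy=-3->D; (1,3):dx=+4,dy=+2->C; (1,4):dx=+6,dy=+5->C; (1,5):dx=+7,dy=+3->C
  (2,3):dx=+2,dy=+5->C; (2,4):dx=+4,dy=+8->C; (2,5):dx=+5,dy=+6->C; (3,4):dx=+2,dy=+3->C
  (3,5):dx=+3,dy=+1->C; (4,5):dx=+1,dy=-2->D
Step 2: C = 8, D = 2, total pairs = 10.
Step 3: tau = (C - D)/(n(n-1)/2) = (8 - 2)/10 = 0.600000.
Step 4: Exact two-sided p-value (enumerate n! = 120 permutations of y under H0): p = 0.233333.
Step 5: alpha = 0.05. fail to reject H0.

tau_b = 0.6000 (C=8, D=2), p = 0.233333, fail to reject H0.


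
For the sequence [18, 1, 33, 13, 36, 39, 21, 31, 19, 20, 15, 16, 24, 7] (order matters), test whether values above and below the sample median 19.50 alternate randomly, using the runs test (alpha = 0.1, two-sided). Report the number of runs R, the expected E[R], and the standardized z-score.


Step 1: Compute median = 19.50; label A = above, B = below.
Labels in order: BBABAAAABABBAB  (n_A = 7, n_B = 7)
Step 2: Count runs R = 9.
Step 3: Under H0 (random ordering), E[R] = 2*n_A*n_B/(n_A+n_B) + 1 = 2*7*7/14 + 1 = 8.0000.
        Var[R] = 2*n_A*n_B*(2*n_A*n_B - n_A - n_B) / ((n_A+n_B)^2 * (n_A+n_B-1)) = 8232/2548 = 3.2308.
        SD[R] = 1.7974.
Step 4: Continuity-corrected z = (R - 0.5 - E[R]) / SD[R] = (9 - 0.5 - 8.0000) / 1.7974 = 0.2782.
Step 5: Two-sided p-value via normal approximation = 2*(1 - Phi(|z|)) = 0.780879.
Step 6: alpha = 0.1. fail to reject H0.

R = 9, z = 0.2782, p = 0.780879, fail to reject H0.


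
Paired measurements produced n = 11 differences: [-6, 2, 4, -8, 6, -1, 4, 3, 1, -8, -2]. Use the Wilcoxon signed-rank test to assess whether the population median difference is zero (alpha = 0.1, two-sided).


Step 1: Drop any zero differences (none here) and take |d_i|.
|d| = [6, 2, 4, 8, 6, 1, 4, 3, 1, 8, 2]
Step 2: Midrank |d_i| (ties get averaged ranks).
ranks: |6|->8.5, |2|->3.5, |4|->6.5, |8|->10.5, |6|->8.5, |1|->1.5, |4|->6.5, |3|->5, |1|->1.5, |8|->10.5, |2|->3.5
Step 3: Attach original signs; sum ranks with positive sign and with negative sign.
W+ = 3.5 + 6.5 + 8.5 + 6.5 + 5 + 1.5 = 31.5
W- = 8.5 + 10.5 + 1.5 + 10.5 + 3.5 = 34.5
(Check: W+ + W- = 66 should equal n(n+1)/2 = 66.)
Step 4: Test statistic W = min(W+, W-) = 31.5.
Step 5: Ties in |d|, so use the tie-corrected normal approximation.
        E[W] = n(n+1)/4 = 11*12/4 = 33.
        Tie groups: |d|=1 (t=2), |d|=2 (t=2), |d|=4 (t=2), |d|=6 (t=2), |d|=8 (t=2); sum(t^3 - t) = 30.
        Var[W] = n(n+1)(2n+1)/24 - sum(t^3-t)/48 = 3036/24 - 30/48 = 125.875.
        z = (W - E[W]) / sqrt(Var[W]) = (31.5 - 33) / 11.2194 = -0.1337.
        Two-sided p = 2*Phi(z) = 0.893642.
Step 6: alpha = 0.1. fail to reject H0.

W+ = 31.5, W- = 34.5, W = min = 31.5, p = 0.893642, fail to reject H0.


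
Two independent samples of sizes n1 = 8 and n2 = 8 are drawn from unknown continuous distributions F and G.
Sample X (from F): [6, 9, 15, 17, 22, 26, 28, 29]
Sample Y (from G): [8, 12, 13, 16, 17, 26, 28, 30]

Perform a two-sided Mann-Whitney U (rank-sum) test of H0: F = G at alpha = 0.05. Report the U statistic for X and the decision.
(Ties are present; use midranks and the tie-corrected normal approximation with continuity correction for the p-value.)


Step 1: Combine and sort all 16 observations; assign midranks.
sorted (value, group): (6,X), (8,Y), (9,X), (12,Y), (13,Y), (15,X), (16,Y), (17,X), (17,Y), (22,X), (26,X), (26,Y), (28,X), (28,Y), (29,X), (30,Y)
ranks: 6->1, 8->2, 9->3, 12->4, 13->5, 15->6, 16->7, 17->8.5, 17->8.5, 22->10, 26->11.5, 26->11.5, 28->13.5, 28->13.5, 29->15, 30->16
Step 2: Rank sum for X: R1 = 1 + 3 + 6 + 8.5 + 10 + 11.5 + 13.5 + 15 = 68.5.
Step 3: U_X = R1 - n1(n1+1)/2 = 68.5 - 8*9/2 = 68.5 - 36 = 32.5.
       U_Y = n1*n2 - U_X = 64 - 32.5 = 31.5.
Step 4: Ties are present, so use the tie-corrected normal approximation (with continuity correction) for the p-value.
Step 5: p-value = 1.000000; compare to alpha = 0.05. fail to reject H0.

U_X = 32.5, p = 1.000000, fail to reject H0 at alpha = 0.05.


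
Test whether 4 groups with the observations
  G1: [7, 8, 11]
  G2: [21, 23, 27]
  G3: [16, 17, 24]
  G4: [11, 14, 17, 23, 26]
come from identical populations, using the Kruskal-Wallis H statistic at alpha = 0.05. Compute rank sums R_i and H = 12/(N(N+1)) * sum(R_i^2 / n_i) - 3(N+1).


Step 1: Combine all N = 14 observations and assign midranks.
sorted (value, group, rank): (7,G1,1), (8,G1,2), (11,G1,3.5), (11,G4,3.5), (14,G4,5), (16,G3,6), (17,G3,7.5), (17,G4,7.5), (21,G2,9), (23,G2,10.5), (23,G4,10.5), (24,G3,12), (26,G4,13), (27,G2,14)
Step 2: Sum ranks within each group.
R_1 = 6.5 (n_1 = 3)
R_2 = 33.5 (n_2 = 3)
R_3 = 25.5 (n_3 = 3)
R_4 = 39.5 (n_4 = 5)
Step 3: H = 12/(N(N+1)) * sum(R_i^2/n_i) - 3(N+1)
     = 12/(14*15) * (6.5^2/3 + 33.5^2/3 + 25.5^2/3 + 39.5^2/5) - 3*15
     = 0.057143 * 916.967 - 45
     = 7.398095.
Step 4: Ties present; correction factor C = 1 - 18/(14^3 - 14) = 0.993407. Corrected H = 7.398095 / 0.993407 = 7.447198.
Step 5: Under H0, H ~ chi^2(3); p-value = 0.058931.
Step 6: alpha = 0.05. fail to reject H0.

H = 7.4472, df = 3, p = 0.058931, fail to reject H0.


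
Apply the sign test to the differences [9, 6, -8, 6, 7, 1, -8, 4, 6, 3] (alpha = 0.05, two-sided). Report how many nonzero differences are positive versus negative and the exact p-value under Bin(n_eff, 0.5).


Step 1: Discard zero differences. Original n = 10; n_eff = number of nonzero differences = 10.
Nonzero differences (with sign): +9, +6, -8, +6, +7, +1, -8, +4, +6, +3
Step 2: Count signs: positive = 8, negative = 2.
Step 3: Under H0: P(positive) = 0.5, so the number of positives S ~ Bin(10, 0.5).
Step 4: Two-sided exact p-value = sum of Bin(10,0.5) probabilities at or below the observed probability = 0.109375.
Step 5: alpha = 0.05. fail to reject H0.

n_eff = 10, pos = 8, neg = 2, p = 0.109375, fail to reject H0.


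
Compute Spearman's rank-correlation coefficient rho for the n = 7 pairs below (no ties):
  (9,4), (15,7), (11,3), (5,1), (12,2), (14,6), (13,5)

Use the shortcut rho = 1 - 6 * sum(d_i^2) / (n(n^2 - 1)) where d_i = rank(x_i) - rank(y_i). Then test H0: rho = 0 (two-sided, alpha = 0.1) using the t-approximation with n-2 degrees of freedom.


Step 1: Rank x and y separately (midranks; no ties here).
rank(x): 9->2, 15->7, 11->3, 5->1, 12->4, 14->6, 13->5
rank(y): 4->4, 7->7, 3->3, 1->1, 2->2, 6->6, 5->5
Step 2: d_i = R_x(i) - R_y(i); compute d_i^2.
  (2-4)^2=4, (7-7)^2=0, (3-3)^2=0, (1-1)^2=0, (4-2)^2=4, (6-6)^2=0, (5-5)^2=0
sum(d^2) = 8.
Step 3: rho = 1 - 6*8 / (7*(7^2 - 1)) = 1 - 48/336 = 0.857143.
Step 4: Under H0, t = rho * sqrt((n-2)/(1-rho^2)) = 3.7210 ~ t(5).
Step 5: Two-sided p-value from the t-distribution with 5 df = 0.013697.
Step 6: alpha = 0.1. reject H0.

rho = 0.8571, p = 0.013697, reject H0 at alpha = 0.1.


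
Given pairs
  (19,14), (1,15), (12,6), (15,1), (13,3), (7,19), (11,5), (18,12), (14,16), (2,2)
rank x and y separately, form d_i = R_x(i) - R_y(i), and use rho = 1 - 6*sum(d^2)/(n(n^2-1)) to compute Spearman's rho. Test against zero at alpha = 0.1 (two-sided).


Step 1: Rank x and y separately (midranks; no ties here).
rank(x): 19->10, 1->1, 12->5, 15->8, 13->6, 7->3, 11->4, 18->9, 14->7, 2->2
rank(y): 14->7, 15->8, 6->5, 1->1, 3->3, 19->10, 5->4, 12->6, 16->9, 2->2
Step 2: d_i = R_x(i) - R_y(i); compute d_i^2.
  (10-7)^2=9, (1-8)^2=49, (5-5)^2=0, (8-1)^2=49, (6-3)^2=9, (3-10)^2=49, (4-4)^2=0, (9-6)^2=9, (7-9)^2=4, (2-2)^2=0
sum(d^2) = 178.
Step 3: rho = 1 - 6*178 / (10*(10^2 - 1)) = 1 - 1068/990 = -0.078788.
Step 4: Under H0, t = rho * sqrt((n-2)/(1-rho^2)) = -0.2235 ~ t(8).
Step 5: Two-sided p-value from the t-distribution with 8 df = 0.828717.
Step 6: alpha = 0.1. fail to reject H0.

rho = -0.0788, p = 0.828717, fail to reject H0 at alpha = 0.1.


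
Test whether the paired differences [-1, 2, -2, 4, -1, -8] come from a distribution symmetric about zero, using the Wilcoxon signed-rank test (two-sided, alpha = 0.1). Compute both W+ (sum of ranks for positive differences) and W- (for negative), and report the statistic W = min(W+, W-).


Step 1: Drop any zero differences (none here) and take |d_i|.
|d| = [1, 2, 2, 4, 1, 8]
Step 2: Midrank |d_i| (ties get averaged ranks).
ranks: |1|->1.5, |2|->3.5, |2|->3.5, |4|->5, |1|->1.5, |8|->6
Step 3: Attach original signs; sum ranks with positive sign and with negative sign.
W+ = 3.5 + 5 = 8.5
W- = 1.5 + 3.5 + 1.5 + 6 = 12.5
(Check: W+ + W- = 21 should equal n(n+1)/2 = 21.)
Step 4: Test statistic W = min(W+, W-) = 8.5.
Step 5: Ties in |d|, so use the tie-corrected normal approximation.
        E[W] = n(n+1)/4 = 6*7/4 = 10.5.
        Tie groups: |d|=1 (t=2), |d|=2 (t=2); sum(t^3 - t) = 12.
        Var[W] = n(n+1)(2n+1)/24 - sum(t^3-t)/48 = 546/24 - 12/48 = 22.5.
        z = (W - E[W]) / sqrt(Var[W]) = (8.5 - 10.5) / 4.7434 = -0.4216.
        Two-sided p = 2*Phi(z) = 0.673290.
Step 6: alpha = 0.1. fail to reject H0.

W+ = 8.5, W- = 12.5, W = min = 8.5, p = 0.673290, fail to reject H0.


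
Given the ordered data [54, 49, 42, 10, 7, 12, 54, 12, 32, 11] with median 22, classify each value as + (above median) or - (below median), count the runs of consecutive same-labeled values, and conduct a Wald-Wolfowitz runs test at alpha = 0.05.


Step 1: Compute median = 22; label A = above, B = below.
Labels in order: AAABBBABAB  (n_A = 5, n_B = 5)
Step 2: Count runs R = 6.
Step 3: Under H0 (random ordering), E[R] = 2*n_A*n_B/(n_A+n_B) + 1 = 2*5*5/10 + 1 = 6.0000.
        Var[R] = 2*n_A*n_B*(2*n_A*n_B - n_A - n_B) / ((n_A+n_B)^2 * (n_A+n_B-1)) = 2000/900 = 2.2222.
        SD[R] = 1.4907.
Step 4: R = E[R], so z = 0 with no continuity correction.
Step 5: Two-sided p-value via normal approximation = 2*(1 - Phi(|z|)) = 1.000000.
Step 6: alpha = 0.05. fail to reject H0.

R = 6, z = 0.0000, p = 1.000000, fail to reject H0.


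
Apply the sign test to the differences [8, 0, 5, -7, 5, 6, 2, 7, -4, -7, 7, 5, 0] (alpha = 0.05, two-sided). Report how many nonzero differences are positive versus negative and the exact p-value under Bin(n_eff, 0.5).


Step 1: Discard zero differences. Original n = 13; n_eff = number of nonzero differences = 11.
Nonzero differences (with sign): +8, +5, -7, +5, +6, +2, +7, -4, -7, +7, +5
Step 2: Count signs: positive = 8, negative = 3.
Step 3: Under H0: P(positive) = 0.5, so the number of positives S ~ Bin(11, 0.5).
Step 4: Two-sided exact p-value = sum of Bin(11,0.5) probabilities at or below the observed probability = 0.226562.
Step 5: alpha = 0.05. fail to reject H0.

n_eff = 11, pos = 8, neg = 3, p = 0.226562, fail to reject H0.


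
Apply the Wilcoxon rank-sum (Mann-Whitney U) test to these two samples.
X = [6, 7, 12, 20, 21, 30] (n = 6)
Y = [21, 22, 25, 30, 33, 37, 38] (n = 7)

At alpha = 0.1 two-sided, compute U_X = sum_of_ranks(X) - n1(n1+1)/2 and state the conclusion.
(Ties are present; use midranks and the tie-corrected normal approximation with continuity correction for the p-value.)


Step 1: Combine and sort all 13 observations; assign midranks.
sorted (value, group): (6,X), (7,X), (12,X), (20,X), (21,X), (21,Y), (22,Y), (25,Y), (30,X), (30,Y), (33,Y), (37,Y), (38,Y)
ranks: 6->1, 7->2, 12->3, 20->4, 21->5.5, 21->5.5, 22->7, 25->8, 30->9.5, 30->9.5, 33->11, 37->12, 38->13
Step 2: Rank sum for X: R1 = 1 + 2 + 3 + 4 + 5.5 + 9.5 = 25.
Step 3: U_X = R1 - n1(n1+1)/2 = 25 - 6*7/2 = 25 - 21 = 4.
       U_Y = n1*n2 - U_X = 42 - 4 = 38.
Step 4: Ties are present, so use the tie-corrected normal approximation (with continuity correction) for the p-value.
Step 5: p-value = 0.018096; compare to alpha = 0.1. reject H0.

U_X = 4, p = 0.018096, reject H0 at alpha = 0.1.


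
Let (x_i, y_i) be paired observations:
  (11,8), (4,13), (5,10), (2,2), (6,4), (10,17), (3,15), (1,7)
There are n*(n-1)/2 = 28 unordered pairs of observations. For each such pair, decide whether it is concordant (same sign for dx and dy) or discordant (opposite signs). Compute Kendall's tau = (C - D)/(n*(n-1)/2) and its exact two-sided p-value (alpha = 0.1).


Step 1: Enumerate the 28 unordered pairs (i,j) with i<j and classify each by sign(x_j-x_i) * sign(y_j-y_i).
  (1,2):dx=-7,dy=+5->D; (1,3):dx=-6,dy=+2->D; (1,4):dx=-9,dy=-6->C; (1,5):dx=-5,dy=-4->C
  (1,6):dx=-1,dy=+9->D; (1,7):dx=-8,dy=+7->D; (1,8):dx=-10,dy=-1->C; (2,3):dx=+1,dy=-3->D
  (2,4):dx=-2,dy=-11->C; (2,5):dx=+2,dy=-9->D; (2,6):dx=+6,dy=+4->C; (2,7):dx=-1,dy=+2->D
  (2,8):dx=-3,dy=-6->C; (3,4):dx=-3,dy=-8->C; (3,5):dx=+1,dy=-6->D; (3,6):dx=+5,dy=+7->C
  (3,7):dx=-2,dy=+5->D; (3,8):dx=-4,dy=-3->C; (4,5):dx=+4,dy=+2->C; (4,6):dx=+8,dy=+15->C
  (4,7):dx=+1,dy=+13->C; (4,8):dx=-1,dy=+5->D; (5,6):dx=+4,dy=+13->C; (5,7):dx=-3,dy=+11->D
  (5,8):dx=-5,dy=+3->D; (6,7):dx=-7,dy=-2->C; (6,8):dx=-9,dy=-10->C; (7,8):dx=-2,dy=-8->C
Step 2: C = 16, D = 12, total pairs = 28.
Step 3: tau = (C - D)/(n(n-1)/2) = (16 - 12)/28 = 0.142857.
Step 4: Exact two-sided p-value (enumerate n! = 40320 permutations of y under H0): p = 0.719544.
Step 5: alpha = 0.1. fail to reject H0.

tau_b = 0.1429 (C=16, D=12), p = 0.719544, fail to reject H0.


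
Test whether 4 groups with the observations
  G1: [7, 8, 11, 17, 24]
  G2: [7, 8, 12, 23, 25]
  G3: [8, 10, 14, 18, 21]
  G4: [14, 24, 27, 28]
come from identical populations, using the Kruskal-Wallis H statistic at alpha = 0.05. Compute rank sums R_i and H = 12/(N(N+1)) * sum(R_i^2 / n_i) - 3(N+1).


Step 1: Combine all N = 19 observations and assign midranks.
sorted (value, group, rank): (7,G1,1.5), (7,G2,1.5), (8,G1,4), (8,G2,4), (8,G3,4), (10,G3,6), (11,G1,7), (12,G2,8), (14,G3,9.5), (14,G4,9.5), (17,G1,11), (18,G3,12), (21,G3,13), (23,G2,14), (24,G1,15.5), (24,G4,15.5), (25,G2,17), (27,G4,18), (28,G4,19)
Step 2: Sum ranks within each group.
R_1 = 39 (n_1 = 5)
R_2 = 44.5 (n_2 = 5)
R_3 = 44.5 (n_3 = 5)
R_4 = 62 (n_4 = 4)
Step 3: H = 12/(N(N+1)) * sum(R_i^2/n_i) - 3(N+1)
     = 12/(19*20) * (39^2/5 + 44.5^2/5 + 44.5^2/5 + 62^2/4) - 3*20
     = 0.031579 * 2057.3 - 60
     = 4.967368.
Step 4: Ties present; correction factor C = 1 - 42/(19^3 - 19) = 0.993860. Corrected H = 4.967368 / 0.993860 = 4.998058.
Step 5: Under H0, H ~ chi^2(3); p-value = 0.171939.
Step 6: alpha = 0.05. fail to reject H0.

H = 4.9981, df = 3, p = 0.171939, fail to reject H0.


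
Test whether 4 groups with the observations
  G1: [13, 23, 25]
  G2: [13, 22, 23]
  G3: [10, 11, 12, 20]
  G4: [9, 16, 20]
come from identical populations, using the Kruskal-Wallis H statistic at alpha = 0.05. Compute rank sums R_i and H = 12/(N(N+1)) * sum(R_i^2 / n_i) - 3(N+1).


Step 1: Combine all N = 13 observations and assign midranks.
sorted (value, group, rank): (9,G4,1), (10,G3,2), (11,G3,3), (12,G3,4), (13,G1,5.5), (13,G2,5.5), (16,G4,7), (20,G3,8.5), (20,G4,8.5), (22,G2,10), (23,G1,11.5), (23,G2,11.5), (25,G1,13)
Step 2: Sum ranks within each group.
R_1 = 30 (n_1 = 3)
R_2 = 27 (n_2 = 3)
R_3 = 17.5 (n_3 = 4)
R_4 = 16.5 (n_4 = 3)
Step 3: H = 12/(N(N+1)) * sum(R_i^2/n_i) - 3(N+1)
     = 12/(13*14) * (30^2/3 + 27^2/3 + 17.5^2/4 + 16.5^2/3) - 3*14
     = 0.065934 * 710.312 - 42
     = 4.833791.
Step 4: Ties present; correction factor C = 1 - 18/(13^3 - 13) = 0.991758. Corrected H = 4.833791 / 0.991758 = 4.873961.
Step 5: Under H0, H ~ chi^2(3); p-value = 0.181262.
Step 6: alpha = 0.05. fail to reject H0.

H = 4.8740, df = 3, p = 0.181262, fail to reject H0.


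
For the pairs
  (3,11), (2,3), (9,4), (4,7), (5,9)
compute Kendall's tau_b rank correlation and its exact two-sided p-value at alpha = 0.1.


Step 1: Enumerate the 10 unordered pairs (i,j) with i<j and classify each by sign(x_j-x_i) * sign(y_j-y_i).
  (1,2):dx=-1,dy=-8->C; (1,3):dx=+6,dy=-7->D; (1,4):dx=+1,dy=-4->D; (1,5):dx=+2,dy=-2->D
  (2,3):dx=+7,dy=+1->C; (2,4):dx=+2,dy=+4->C; (2,5):dx=+3,dy=+6->C; (3,4):dx=-5,dy=+3->D
  (3,5):dx=-4,dy=+5->D; (4,5):dx=+1,dy=+2->C
Step 2: C = 5, D = 5, total pairs = 10.
Step 3: tau = (C - D)/(n(n-1)/2) = (5 - 5)/10 = 0.000000.
Step 4: Exact two-sided p-value (enumerate n! = 120 permutations of y under H0): p = 1.000000.
Step 5: alpha = 0.1. fail to reject H0.

tau_b = 0.0000 (C=5, D=5), p = 1.000000, fail to reject H0.


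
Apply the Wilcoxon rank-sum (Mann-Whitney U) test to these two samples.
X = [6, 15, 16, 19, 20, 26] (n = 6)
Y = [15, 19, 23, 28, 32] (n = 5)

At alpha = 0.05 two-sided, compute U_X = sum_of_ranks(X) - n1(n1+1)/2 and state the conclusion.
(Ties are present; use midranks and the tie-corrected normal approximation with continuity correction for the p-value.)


Step 1: Combine and sort all 11 observations; assign midranks.
sorted (value, group): (6,X), (15,X), (15,Y), (16,X), (19,X), (19,Y), (20,X), (23,Y), (26,X), (28,Y), (32,Y)
ranks: 6->1, 15->2.5, 15->2.5, 16->4, 19->5.5, 19->5.5, 20->7, 23->8, 26->9, 28->10, 32->11
Step 2: Rank sum for X: R1 = 1 + 2.5 + 4 + 5.5 + 7 + 9 = 29.
Step 3: U_X = R1 - n1(n1+1)/2 = 29 - 6*7/2 = 29 - 21 = 8.
       U_Y = n1*n2 - U_X = 30 - 8 = 22.
Step 4: Ties are present, so use the tie-corrected normal approximation (with continuity correction) for the p-value.
Step 5: p-value = 0.233197; compare to alpha = 0.05. fail to reject H0.

U_X = 8, p = 0.233197, fail to reject H0 at alpha = 0.05.


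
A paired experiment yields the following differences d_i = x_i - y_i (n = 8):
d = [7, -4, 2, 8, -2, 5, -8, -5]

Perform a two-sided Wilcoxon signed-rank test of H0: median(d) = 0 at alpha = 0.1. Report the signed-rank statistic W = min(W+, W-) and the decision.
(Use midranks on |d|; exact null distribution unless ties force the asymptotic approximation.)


Step 1: Drop any zero differences (none here) and take |d_i|.
|d| = [7, 4, 2, 8, 2, 5, 8, 5]
Step 2: Midrank |d_i| (ties get averaged ranks).
ranks: |7|->6, |4|->3, |2|->1.5, |8|->7.5, |2|->1.5, |5|->4.5, |8|->7.5, |5|->4.5
Step 3: Attach original signs; sum ranks with positive sign and with negative sign.
W+ = 6 + 1.5 + 7.5 + 4.5 = 19.5
W- = 3 + 1.5 + 7.5 + 4.5 = 16.5
(Check: W+ + W- = 36 should equal n(n+1)/2 = 36.)
Step 4: Test statistic W = min(W+, W-) = 16.5.
Step 5: Ties in |d|, so use the tie-corrected normal approximation.
        E[W] = n(n+1)/4 = 8*9/4 = 18.
        Tie groups: |d|=2 (t=2), |d|=5 (t=2), |d|=8 (t=2); sum(t^3 - t) = 18.
        Var[W] = n(n+1)(2n+1)/24 - sum(t^3-t)/48 = 1224/24 - 18/48 = 50.625.
        z = (W - E[W]) / sqrt(Var[W]) = (16.5 - 18) / 7.1151 = -0.2108.
        Two-sided p = 2*Phi(z) = 0.833029.
Step 6: alpha = 0.1. fail to reject H0.

W+ = 19.5, W- = 16.5, W = min = 16.5, p = 0.833029, fail to reject H0.


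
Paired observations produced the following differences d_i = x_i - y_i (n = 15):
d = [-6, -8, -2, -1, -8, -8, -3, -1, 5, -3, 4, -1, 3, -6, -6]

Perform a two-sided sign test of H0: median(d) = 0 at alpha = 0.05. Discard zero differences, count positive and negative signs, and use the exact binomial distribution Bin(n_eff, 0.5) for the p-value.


Step 1: Discard zero differences. Original n = 15; n_eff = number of nonzero differences = 15.
Nonzero differences (with sign): -6, -8, -2, -1, -8, -8, -3, -1, +5, -3, +4, -1, +3, -6, -6
Step 2: Count signs: positive = 3, negative = 12.
Step 3: Under H0: P(positive) = 0.5, so the number of positives S ~ Bin(15, 0.5).
Step 4: Two-sided exact p-value = sum of Bin(15,0.5) probabilities at or below the observed probability = 0.035156.
Step 5: alpha = 0.05. reject H0.

n_eff = 15, pos = 3, neg = 12, p = 0.035156, reject H0.


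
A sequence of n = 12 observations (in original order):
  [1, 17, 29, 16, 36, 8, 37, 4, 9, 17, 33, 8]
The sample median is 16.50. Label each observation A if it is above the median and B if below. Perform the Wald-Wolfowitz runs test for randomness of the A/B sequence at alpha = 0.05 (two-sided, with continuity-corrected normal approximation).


Step 1: Compute median = 16.50; label A = above, B = below.
Labels in order: BAABABABBAAB  (n_A = 6, n_B = 6)
Step 2: Count runs R = 9.
Step 3: Under H0 (random ordering), E[R] = 2*n_A*n_B/(n_A+n_B) + 1 = 2*6*6/12 + 1 = 7.0000.
        Var[R] = 2*n_A*n_B*(2*n_A*n_B - n_A - n_B) / ((n_A+n_B)^2 * (n_A+n_B-1)) = 4320/1584 = 2.7273.
        SD[R] = 1.6514.
Step 4: Continuity-corrected z = (R - 0.5 - E[R]) / SD[R] = (9 - 0.5 - 7.0000) / 1.6514 = 0.9083.
Step 5: Two-sided p-value via normal approximation = 2*(1 - Phi(|z|)) = 0.363722.
Step 6: alpha = 0.05. fail to reject H0.

R = 9, z = 0.9083, p = 0.363722, fail to reject H0.


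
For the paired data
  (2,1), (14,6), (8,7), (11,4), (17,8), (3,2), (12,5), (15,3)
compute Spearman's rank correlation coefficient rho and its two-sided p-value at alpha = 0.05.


Step 1: Rank x and y separately (midranks; no ties here).
rank(x): 2->1, 14->6, 8->3, 11->4, 17->8, 3->2, 12->5, 15->7
rank(y): 1->1, 6->6, 7->7, 4->4, 8->8, 2->2, 5->5, 3->3
Step 2: d_i = R_x(i) - R_y(i); compute d_i^2.
  (1-1)^2=0, (6-6)^2=0, (3-7)^2=16, (4-4)^2=0, (8-8)^2=0, (2-2)^2=0, (5-5)^2=0, (7-3)^2=16
sum(d^2) = 32.
Step 3: rho = 1 - 6*32 / (8*(8^2 - 1)) = 1 - 192/504 = 0.619048.
Step 4: Under H0, t = rho * sqrt((n-2)/(1-rho^2)) = 1.9308 ~ t(6).
Step 5: Two-sided p-value from the t-distribution with 6 df = 0.101733.
Step 6: alpha = 0.05. fail to reject H0.

rho = 0.6190, p = 0.101733, fail to reject H0 at alpha = 0.05.


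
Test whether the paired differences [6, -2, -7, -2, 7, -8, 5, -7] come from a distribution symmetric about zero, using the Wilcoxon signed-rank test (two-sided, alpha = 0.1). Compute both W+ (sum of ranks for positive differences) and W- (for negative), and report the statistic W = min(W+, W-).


Step 1: Drop any zero differences (none here) and take |d_i|.
|d| = [6, 2, 7, 2, 7, 8, 5, 7]
Step 2: Midrank |d_i| (ties get averaged ranks).
ranks: |6|->4, |2|->1.5, |7|->6, |2|->1.5, |7|->6, |8|->8, |5|->3, |7|->6
Step 3: Attach original signs; sum ranks with positive sign and with negative sign.
W+ = 4 + 6 + 3 = 13
W- = 1.5 + 6 + 1.5 + 8 + 6 = 23
(Check: W+ + W- = 36 should equal n(n+1)/2 = 36.)
Step 4: Test statistic W = min(W+, W-) = 13.
Step 5: Ties in |d|, so use the tie-corrected normal approximation.
        E[W] = n(n+1)/4 = 8*9/4 = 18.
        Tie groups: |d|=2 (t=2), |d|=7 (t=3); sum(t^3 - t) = 30.
        Var[W] = n(n+1)(2n+1)/24 - sum(t^3-t)/48 = 1224/24 - 30/48 = 50.375.
        z = (W - E[W]) / sqrt(Var[W]) = (13 - 18) / 7.0975 = -0.7045.
        Two-sided p = 2*Phi(z) = 0.481140.
Step 6: alpha = 0.1. fail to reject H0.

W+ = 13, W- = 23, W = min = 13, p = 0.481140, fail to reject H0.


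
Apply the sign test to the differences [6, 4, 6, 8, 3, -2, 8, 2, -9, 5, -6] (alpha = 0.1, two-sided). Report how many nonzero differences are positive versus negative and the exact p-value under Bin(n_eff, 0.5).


Step 1: Discard zero differences. Original n = 11; n_eff = number of nonzero differences = 11.
Nonzero differences (with sign): +6, +4, +6, +8, +3, -2, +8, +2, -9, +5, -6
Step 2: Count signs: positive = 8, negative = 3.
Step 3: Under H0: P(positive) = 0.5, so the number of positives S ~ Bin(11, 0.5).
Step 4: Two-sided exact p-value = sum of Bin(11,0.5) probabilities at or below the observed probability = 0.226562.
Step 5: alpha = 0.1. fail to reject H0.

n_eff = 11, pos = 8, neg = 3, p = 0.226562, fail to reject H0.


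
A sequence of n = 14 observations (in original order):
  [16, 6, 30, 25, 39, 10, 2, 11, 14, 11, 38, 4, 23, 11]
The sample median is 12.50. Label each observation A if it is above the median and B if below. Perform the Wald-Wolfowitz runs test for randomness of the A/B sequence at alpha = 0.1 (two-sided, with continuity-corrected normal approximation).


Step 1: Compute median = 12.50; label A = above, B = below.
Labels in order: ABAAABBBABABAB  (n_A = 7, n_B = 7)
Step 2: Count runs R = 10.
Step 3: Under H0 (random ordering), E[R] = 2*n_A*n_B/(n_A+n_B) + 1 = 2*7*7/14 + 1 = 8.0000.
        Var[R] = 2*n_A*n_B*(2*n_A*n_B - n_A - n_B) / ((n_A+n_B)^2 * (n_A+n_B-1)) = 8232/2548 = 3.2308.
        SD[R] = 1.7974.
Step 4: Continuity-corrected z = (R - 0.5 - E[R]) / SD[R] = (10 - 0.5 - 8.0000) / 1.7974 = 0.8345.
Step 5: Two-sided p-value via normal approximation = 2*(1 - Phi(|z|)) = 0.403986.
Step 6: alpha = 0.1. fail to reject H0.

R = 10, z = 0.8345, p = 0.403986, fail to reject H0.


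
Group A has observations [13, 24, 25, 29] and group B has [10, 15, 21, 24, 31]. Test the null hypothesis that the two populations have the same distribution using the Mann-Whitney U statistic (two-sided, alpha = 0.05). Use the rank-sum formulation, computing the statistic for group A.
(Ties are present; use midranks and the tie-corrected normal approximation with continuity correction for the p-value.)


Step 1: Combine and sort all 9 observations; assign midranks.
sorted (value, group): (10,Y), (13,X), (15,Y), (21,Y), (24,X), (24,Y), (25,X), (29,X), (31,Y)
ranks: 10->1, 13->2, 15->3, 21->4, 24->5.5, 24->5.5, 25->7, 29->8, 31->9
Step 2: Rank sum for X: R1 = 2 + 5.5 + 7 + 8 = 22.5.
Step 3: U_X = R1 - n1(n1+1)/2 = 22.5 - 4*5/2 = 22.5 - 10 = 12.5.
       U_Y = n1*n2 - U_X = 20 - 12.5 = 7.5.
Step 4: Ties are present, so use the tie-corrected normal approximation (with continuity correction) for the p-value.
Step 5: p-value = 0.622753; compare to alpha = 0.05. fail to reject H0.

U_X = 12.5, p = 0.622753, fail to reject H0 at alpha = 0.05.


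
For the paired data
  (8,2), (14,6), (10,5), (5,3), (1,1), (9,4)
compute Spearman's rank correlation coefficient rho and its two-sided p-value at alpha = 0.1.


Step 1: Rank x and y separately (midranks; no ties here).
rank(x): 8->3, 14->6, 10->5, 5->2, 1->1, 9->4
rank(y): 2->2, 6->6, 5->5, 3->3, 1->1, 4->4
Step 2: d_i = R_x(i) - R_y(i); compute d_i^2.
  (3-2)^2=1, (6-6)^2=0, (5-5)^2=0, (2-3)^2=1, (1-1)^2=0, (4-4)^2=0
sum(d^2) = 2.
Step 3: rho = 1 - 6*2 / (6*(6^2 - 1)) = 1 - 12/210 = 0.942857.
Step 4: Under H0, t = rho * sqrt((n-2)/(1-rho^2)) = 5.6595 ~ t(4).
Step 5: Two-sided p-value from the t-distribution with 4 df = 0.004805.
Step 6: alpha = 0.1. reject H0.

rho = 0.9429, p = 0.004805, reject H0 at alpha = 0.1.


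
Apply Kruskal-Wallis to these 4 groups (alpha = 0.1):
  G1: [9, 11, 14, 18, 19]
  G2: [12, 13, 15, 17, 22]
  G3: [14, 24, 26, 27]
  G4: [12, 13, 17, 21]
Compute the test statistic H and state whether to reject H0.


Step 1: Combine all N = 18 observations and assign midranks.
sorted (value, group, rank): (9,G1,1), (11,G1,2), (12,G2,3.5), (12,G4,3.5), (13,G2,5.5), (13,G4,5.5), (14,G1,7.5), (14,G3,7.5), (15,G2,9), (17,G2,10.5), (17,G4,10.5), (18,G1,12), (19,G1,13), (21,G4,14), (22,G2,15), (24,G3,16), (26,G3,17), (27,G3,18)
Step 2: Sum ranks within each group.
R_1 = 35.5 (n_1 = 5)
R_2 = 43.5 (n_2 = 5)
R_3 = 58.5 (n_3 = 4)
R_4 = 33.5 (n_4 = 4)
Step 3: H = 12/(N(N+1)) * sum(R_i^2/n_i) - 3(N+1)
     = 12/(18*19) * (35.5^2/5 + 43.5^2/5 + 58.5^2/4 + 33.5^2/4) - 3*19
     = 0.035088 * 1766.62 - 57
     = 4.986842.
Step 4: Ties present; correction factor C = 1 - 24/(18^3 - 18) = 0.995872. Corrected H = 4.986842 / 0.995872 = 5.007513.
Step 5: Under H0, H ~ chi^2(3); p-value = 0.171248.
Step 6: alpha = 0.1. fail to reject H0.

H = 5.0075, df = 3, p = 0.171248, fail to reject H0.


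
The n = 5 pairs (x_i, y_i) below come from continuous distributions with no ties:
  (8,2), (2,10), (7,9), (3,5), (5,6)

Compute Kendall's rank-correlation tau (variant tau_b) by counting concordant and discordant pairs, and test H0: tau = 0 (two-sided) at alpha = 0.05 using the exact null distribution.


Step 1: Enumerate the 10 unordered pairs (i,j) with i<j and classify each by sign(x_j-x_i) * sign(y_j-y_i).
  (1,2):dx=-6,dy=+8->D; (1,3):dx=-1,dy=+7->D; (1,4):dx=-5,dy=+3->D; (1,5):dx=-3,dy=+4->D
  (2,3):dx=+5,dy=-1->D; (2,4):dx=+1,dy=-5->D; (2,5):dx=+3,dy=-4->D; (3,4):dx=-4,dy=-4->C
  (3,5):dx=-2,dy=-3->C; (4,5):dx=+2,dy=+1->C
Step 2: C = 3, D = 7, total pairs = 10.
Step 3: tau = (C - D)/(n(n-1)/2) = (3 - 7)/10 = -0.400000.
Step 4: Exact two-sided p-value (enumerate n! = 120 permutations of y under H0): p = 0.483333.
Step 5: alpha = 0.05. fail to reject H0.

tau_b = -0.4000 (C=3, D=7), p = 0.483333, fail to reject H0.


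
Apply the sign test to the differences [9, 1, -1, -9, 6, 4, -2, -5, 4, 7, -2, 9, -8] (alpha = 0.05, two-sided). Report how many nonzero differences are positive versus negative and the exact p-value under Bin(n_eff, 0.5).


Step 1: Discard zero differences. Original n = 13; n_eff = number of nonzero differences = 13.
Nonzero differences (with sign): +9, +1, -1, -9, +6, +4, -2, -5, +4, +7, -2, +9, -8
Step 2: Count signs: positive = 7, negative = 6.
Step 3: Under H0: P(positive) = 0.5, so the number of positives S ~ Bin(13, 0.5).
Step 4: Two-sided exact p-value = sum of Bin(13,0.5) probabilities at or below the observed probability = 1.000000.
Step 5: alpha = 0.05. fail to reject H0.

n_eff = 13, pos = 7, neg = 6, p = 1.000000, fail to reject H0.


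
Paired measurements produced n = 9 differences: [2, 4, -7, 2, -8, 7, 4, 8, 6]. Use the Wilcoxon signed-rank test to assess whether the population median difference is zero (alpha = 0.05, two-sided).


Step 1: Drop any zero differences (none here) and take |d_i|.
|d| = [2, 4, 7, 2, 8, 7, 4, 8, 6]
Step 2: Midrank |d_i| (ties get averaged ranks).
ranks: |2|->1.5, |4|->3.5, |7|->6.5, |2|->1.5, |8|->8.5, |7|->6.5, |4|->3.5, |8|->8.5, |6|->5
Step 3: Attach original signs; sum ranks with positive sign and with negative sign.
W+ = 1.5 + 3.5 + 1.5 + 6.5 + 3.5 + 8.5 + 5 = 30
W- = 6.5 + 8.5 = 15
(Check: W+ + W- = 45 should equal n(n+1)/2 = 45.)
Step 4: Test statistic W = min(W+, W-) = 15.
Step 5: Ties in |d|, so use the tie-corrected normal approximation.
        E[W] = n(n+1)/4 = 9*10/4 = 22.5.
        Tie groups: |d|=2 (t=2), |d|=4 (t=2), |d|=7 (t=2), |d|=8 (t=2); sum(t^3 - t) = 24.
        Var[W] = n(n+1)(2n+1)/24 - sum(t^3-t)/48 = 1710/24 - 24/48 = 70.75.
        z = (W - E[W]) / sqrt(Var[W]) = (15 - 22.5) / 8.4113 = -0.8917.
        Two-sided p = 2*Phi(z) = 0.372577.
Step 6: alpha = 0.05. fail to reject H0.

W+ = 30, W- = 15, W = min = 15, p = 0.372577, fail to reject H0.


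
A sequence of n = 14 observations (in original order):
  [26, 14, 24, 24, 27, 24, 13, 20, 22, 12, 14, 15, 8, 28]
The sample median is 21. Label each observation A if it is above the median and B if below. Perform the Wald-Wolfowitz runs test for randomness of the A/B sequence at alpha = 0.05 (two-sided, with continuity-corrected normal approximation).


Step 1: Compute median = 21; label A = above, B = below.
Labels in order: ABAAAABBABBBBA  (n_A = 7, n_B = 7)
Step 2: Count runs R = 7.
Step 3: Under H0 (random ordering), E[R] = 2*n_A*n_B/(n_A+n_B) + 1 = 2*7*7/14 + 1 = 8.0000.
        Var[R] = 2*n_A*n_B*(2*n_A*n_B - n_A - n_B) / ((n_A+n_B)^2 * (n_A+n_B-1)) = 8232/2548 = 3.2308.
        SD[R] = 1.7974.
Step 4: Continuity-corrected z = (R + 0.5 - E[R]) / SD[R] = (7 + 0.5 - 8.0000) / 1.7974 = -0.2782.
Step 5: Two-sided p-value via normal approximation = 2*(1 - Phi(|z|)) = 0.780879.
Step 6: alpha = 0.05. fail to reject H0.

R = 7, z = -0.2782, p = 0.780879, fail to reject H0.


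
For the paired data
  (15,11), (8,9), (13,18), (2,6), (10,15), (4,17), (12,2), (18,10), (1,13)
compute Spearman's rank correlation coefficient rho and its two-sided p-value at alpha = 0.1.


Step 1: Rank x and y separately (midranks; no ties here).
rank(x): 15->8, 8->4, 13->7, 2->2, 10->5, 4->3, 12->6, 18->9, 1->1
rank(y): 11->5, 9->3, 18->9, 6->2, 15->7, 17->8, 2->1, 10->4, 13->6
Step 2: d_i = R_x(i) - R_y(i); compute d_i^2.
  (8-5)^2=9, (4-3)^2=1, (7-9)^2=4, (2-2)^2=0, (5-7)^2=4, (3-8)^2=25, (6-1)^2=25, (9-4)^2=25, (1-6)^2=25
sum(d^2) = 118.
Step 3: rho = 1 - 6*118 / (9*(9^2 - 1)) = 1 - 708/720 = 0.016667.
Step 4: Under H0, t = rho * sqrt((n-2)/(1-rho^2)) = 0.0441 ~ t(7).
Step 5: Two-sided p-value from the t-distribution with 7 df = 0.966055.
Step 6: alpha = 0.1. fail to reject H0.

rho = 0.0167, p = 0.966055, fail to reject H0 at alpha = 0.1.


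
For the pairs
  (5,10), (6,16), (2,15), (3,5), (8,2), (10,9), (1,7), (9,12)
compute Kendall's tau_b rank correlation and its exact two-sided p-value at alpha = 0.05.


Step 1: Enumerate the 28 unordered pairs (i,j) with i<j and classify each by sign(x_j-x_i) * sign(y_j-y_i).
  (1,2):dx=+1,dy=+6->C; (1,3):dx=-3,dy=+5->D; (1,4):dx=-2,dy=-5->C; (1,5):dx=+3,dy=-8->D
  (1,6):dx=+5,dy=-1->D; (1,7):dx=-4,dy=-3->C; (1,8):dx=+4,dy=+2->C; (2,3):dx=-4,dy=-1->C
  (2,4):dx=-3,dy=-11->C; (2,5):dx=+2,dy=-14->D; (2,6):dx=+4,dy=-7->D; (2,7):dx=-5,dy=-9->C
  (2,8):dx=+3,dy=-4->D; (3,4):dx=+1,dy=-10->D; (3,5):dx=+6,dy=-13->D; (3,6):dx=+8,dy=-6->D
  (3,7):dx=-1,dy=-8->C; (3,8):dx=+7,dy=-3->D; (4,5):dx=+5,dy=-3->D; (4,6):dx=+7,dy=+4->C
  (4,7):dx=-2,dy=+2->D; (4,8):dx=+6,dy=+7->C; (5,6):dx=+2,dy=+7->C; (5,7):dx=-7,dy=+5->D
  (5,8):dx=+1,dy=+10->C; (6,7):dx=-9,dy=-2->C; (6,8):dx=-1,dy=+3->D; (7,8):dx=+8,dy=+5->C
Step 2: C = 14, D = 14, total pairs = 28.
Step 3: tau = (C - D)/(n(n-1)/2) = (14 - 14)/28 = 0.000000.
Step 4: Exact two-sided p-value (enumerate n! = 40320 permutations of y under H0): p = 1.000000.
Step 5: alpha = 0.05. fail to reject H0.

tau_b = 0.0000 (C=14, D=14), p = 1.000000, fail to reject H0.


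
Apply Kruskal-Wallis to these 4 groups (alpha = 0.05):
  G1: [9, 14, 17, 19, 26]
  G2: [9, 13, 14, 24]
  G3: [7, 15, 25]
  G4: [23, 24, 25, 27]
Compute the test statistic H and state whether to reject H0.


Step 1: Combine all N = 16 observations and assign midranks.
sorted (value, group, rank): (7,G3,1), (9,G1,2.5), (9,G2,2.5), (13,G2,4), (14,G1,5.5), (14,G2,5.5), (15,G3,7), (17,G1,8), (19,G1,9), (23,G4,10), (24,G2,11.5), (24,G4,11.5), (25,G3,13.5), (25,G4,13.5), (26,G1,15), (27,G4,16)
Step 2: Sum ranks within each group.
R_1 = 40 (n_1 = 5)
R_2 = 23.5 (n_2 = 4)
R_3 = 21.5 (n_3 = 3)
R_4 = 51 (n_4 = 4)
Step 3: H = 12/(N(N+1)) * sum(R_i^2/n_i) - 3(N+1)
     = 12/(16*17) * (40^2/5 + 23.5^2/4 + 21.5^2/3 + 51^2/4) - 3*17
     = 0.044118 * 1262.4 - 51
     = 4.693934.
Step 4: Ties present; correction factor C = 1 - 24/(16^3 - 16) = 0.994118. Corrected H = 4.693934 / 0.994118 = 4.721709.
Step 5: Under H0, H ~ chi^2(3); p-value = 0.193347.
Step 6: alpha = 0.05. fail to reject H0.

H = 4.7217, df = 3, p = 0.193347, fail to reject H0.


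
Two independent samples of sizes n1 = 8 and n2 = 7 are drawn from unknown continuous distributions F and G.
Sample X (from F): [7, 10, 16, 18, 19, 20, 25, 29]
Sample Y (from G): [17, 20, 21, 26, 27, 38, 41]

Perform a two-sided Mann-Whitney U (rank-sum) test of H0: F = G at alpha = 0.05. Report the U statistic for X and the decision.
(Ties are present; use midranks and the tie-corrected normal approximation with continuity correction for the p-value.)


Step 1: Combine and sort all 15 observations; assign midranks.
sorted (value, group): (7,X), (10,X), (16,X), (17,Y), (18,X), (19,X), (20,X), (20,Y), (21,Y), (25,X), (26,Y), (27,Y), (29,X), (38,Y), (41,Y)
ranks: 7->1, 10->2, 16->3, 17->4, 18->5, 19->6, 20->7.5, 20->7.5, 21->9, 25->10, 26->11, 27->12, 29->13, 38->14, 41->15
Step 2: Rank sum for X: R1 = 1 + 2 + 3 + 5 + 6 + 7.5 + 10 + 13 = 47.5.
Step 3: U_X = R1 - n1(n1+1)/2 = 47.5 - 8*9/2 = 47.5 - 36 = 11.5.
       U_Y = n1*n2 - U_X = 56 - 11.5 = 44.5.
Step 4: Ties are present, so use the tie-corrected normal approximation (with continuity correction) for the p-value.
Step 5: p-value = 0.063840; compare to alpha = 0.05. fail to reject H0.

U_X = 11.5, p = 0.063840, fail to reject H0 at alpha = 0.05.


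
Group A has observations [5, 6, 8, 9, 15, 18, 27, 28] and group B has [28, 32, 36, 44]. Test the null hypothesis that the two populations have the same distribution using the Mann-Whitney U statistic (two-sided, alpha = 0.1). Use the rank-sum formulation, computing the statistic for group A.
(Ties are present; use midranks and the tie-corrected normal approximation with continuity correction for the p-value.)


Step 1: Combine and sort all 12 observations; assign midranks.
sorted (value, group): (5,X), (6,X), (8,X), (9,X), (15,X), (18,X), (27,X), (28,X), (28,Y), (32,Y), (36,Y), (44,Y)
ranks: 5->1, 6->2, 8->3, 9->4, 15->5, 18->6, 27->7, 28->8.5, 28->8.5, 32->10, 36->11, 44->12
Step 2: Rank sum for X: R1 = 1 + 2 + 3 + 4 + 5 + 6 + 7 + 8.5 = 36.5.
Step 3: U_X = R1 - n1(n1+1)/2 = 36.5 - 8*9/2 = 36.5 - 36 = 0.5.
       U_Y = n1*n2 - U_X = 32 - 0.5 = 31.5.
Step 4: Ties are present, so use the tie-corrected normal approximation (with continuity correction) for the p-value.
Step 5: p-value = 0.010708; compare to alpha = 0.1. reject H0.

U_X = 0.5, p = 0.010708, reject H0 at alpha = 0.1.
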